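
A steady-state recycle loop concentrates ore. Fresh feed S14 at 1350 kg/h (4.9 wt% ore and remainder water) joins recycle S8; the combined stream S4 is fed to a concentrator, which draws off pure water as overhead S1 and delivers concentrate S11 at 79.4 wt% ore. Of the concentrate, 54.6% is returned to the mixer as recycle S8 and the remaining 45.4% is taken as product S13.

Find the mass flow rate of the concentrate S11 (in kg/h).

Overall ore balance (none leaves overhead): ore in fresh feed = ore in product, i.e. 1350×0.049 = (1−0.546)·S11·0.794.
S11 = 66.15/(0.794×0.454) = 183.51 kg/h.

183.5 kg/h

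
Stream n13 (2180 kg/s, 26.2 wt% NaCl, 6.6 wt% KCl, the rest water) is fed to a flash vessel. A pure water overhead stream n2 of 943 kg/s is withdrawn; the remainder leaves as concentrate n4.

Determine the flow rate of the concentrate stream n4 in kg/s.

1237 kg/s

Concentrate = 2180 − 943 = 1237 kg/s.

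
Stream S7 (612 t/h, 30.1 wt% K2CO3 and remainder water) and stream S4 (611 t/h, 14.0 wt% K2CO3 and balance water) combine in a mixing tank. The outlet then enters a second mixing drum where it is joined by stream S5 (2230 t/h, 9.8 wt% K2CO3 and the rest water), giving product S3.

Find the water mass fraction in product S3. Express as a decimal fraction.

Overall, product flow = 3453 t/h.
water in = 612×0.699 + 611×0.860 + 2230×0.902 = 2964.7 t/h.
water fraction in S3 = 0.8586.

0.8586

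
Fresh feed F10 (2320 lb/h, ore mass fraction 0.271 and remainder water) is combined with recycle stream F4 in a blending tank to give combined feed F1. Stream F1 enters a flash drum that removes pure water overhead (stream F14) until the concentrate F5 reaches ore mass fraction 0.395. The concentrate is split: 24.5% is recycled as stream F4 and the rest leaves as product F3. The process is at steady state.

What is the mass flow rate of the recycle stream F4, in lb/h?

Overall ore balance (none leaves overhead): ore in fresh feed = ore in product, i.e. 2320×0.271 = (1−0.245)·F5·0.395.
F5 = 628.72/(0.395×0.755) = 2108.2 lb/h.
Recycle F4 = 0.245×2108.2 = 516.51 lb/h.

516.5 lb/h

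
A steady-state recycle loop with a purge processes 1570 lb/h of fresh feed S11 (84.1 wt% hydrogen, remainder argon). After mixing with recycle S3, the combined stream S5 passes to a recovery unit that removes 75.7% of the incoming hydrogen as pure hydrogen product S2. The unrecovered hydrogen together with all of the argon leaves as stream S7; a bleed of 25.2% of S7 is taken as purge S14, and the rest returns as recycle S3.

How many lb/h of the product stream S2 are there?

hydrogen in S5: m_A = 1570×0.841 + (1−0.252)·(1−0.757)·m_A, so m_A = 1320.4/0.8182 = 1613.7 lb/h.
Product S2 = 0.757×1613.7 = 1221.6 lb/h.

1222 lb/h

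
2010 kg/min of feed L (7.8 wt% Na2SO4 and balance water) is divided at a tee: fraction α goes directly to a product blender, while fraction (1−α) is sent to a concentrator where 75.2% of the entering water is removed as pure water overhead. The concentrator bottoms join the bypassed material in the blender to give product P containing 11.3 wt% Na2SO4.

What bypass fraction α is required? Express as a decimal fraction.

All 2010×0.078 = 156.78 kg/min of Na2SO4 reaches P, so P = 156.78/0.113 = 1387.4 kg/min and vapour = 622.57 kg/min.
The evaporator receives (1−α)·2010 of feed at 0.922 water and removes 0.752 of that water:
0.752×0.922×(1−α)×2010 = 622.57
(1−α) = 622.57/1393.6 = 0.4467;  α = 0.5533.

0.553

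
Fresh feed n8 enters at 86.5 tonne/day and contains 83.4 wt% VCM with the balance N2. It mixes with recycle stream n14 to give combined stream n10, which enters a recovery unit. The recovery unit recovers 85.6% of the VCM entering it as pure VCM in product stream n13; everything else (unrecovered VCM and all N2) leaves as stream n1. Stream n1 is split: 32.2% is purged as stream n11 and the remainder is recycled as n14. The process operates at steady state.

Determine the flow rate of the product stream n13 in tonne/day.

68.43 tonne/day

VCM in n10: m_A = 86.5×0.834 + (1−0.322)·(1−0.856)·m_A, so m_A = 72.141/0.9024 = 79.946 tonne/day.
Product n13 = 0.856×79.946 = 68.434 tonne/day.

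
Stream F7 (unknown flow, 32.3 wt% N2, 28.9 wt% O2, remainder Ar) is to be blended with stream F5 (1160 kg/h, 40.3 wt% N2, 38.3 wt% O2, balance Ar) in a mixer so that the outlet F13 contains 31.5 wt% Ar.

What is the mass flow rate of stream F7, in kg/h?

Let F7 be the unknown flow. Total out = 1160 + F7.
Ar balance: 248.24 + 0.388·F7 = 0.315·(1160 + F7)
(0.388 − 0.315)·F7 = 0.315×1160 − 248.24 = 117.16
F7 = 117.16 / 0.073 = 1604.9 kg/h

1605 kg/h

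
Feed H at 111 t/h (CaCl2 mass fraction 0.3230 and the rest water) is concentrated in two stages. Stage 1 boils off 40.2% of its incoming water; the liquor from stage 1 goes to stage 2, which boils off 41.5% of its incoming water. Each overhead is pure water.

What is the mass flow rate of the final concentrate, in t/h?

water in feed = 111×0.677 = 75.147 t/h.
After stage 1: water left = (1−0.402)×75.147 = 44.938; stream total = 80.791 t/h.
After stage 2: water left = (1−0.415)×44.938 = 26.289; final concentrate = 62.142 t/h.

62.14 t/h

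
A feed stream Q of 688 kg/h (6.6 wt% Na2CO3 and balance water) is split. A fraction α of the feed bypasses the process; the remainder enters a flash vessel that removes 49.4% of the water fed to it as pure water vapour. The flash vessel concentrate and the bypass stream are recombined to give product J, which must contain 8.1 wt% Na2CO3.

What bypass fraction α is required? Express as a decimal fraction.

All 688×0.066 = 45.408 kg/h of Na2CO3 reaches J, so J = 45.408/0.081 = 560.59 kg/h and vapour = 127.41 kg/h.
The evaporator receives (1−α)·688 of feed at 0.934 water and removes 0.494 of that water:
0.494×0.934×(1−α)×688 = 127.41
(1−α) = 127.41/317.44 = 0.4014;  α = 0.5986.

0.599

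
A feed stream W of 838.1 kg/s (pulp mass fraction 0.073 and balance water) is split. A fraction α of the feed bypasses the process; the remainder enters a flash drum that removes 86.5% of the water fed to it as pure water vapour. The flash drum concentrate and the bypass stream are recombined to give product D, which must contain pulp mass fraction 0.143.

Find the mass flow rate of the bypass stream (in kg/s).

326.5 kg/s

All 838.1×0.073 = 61.181 kg/s of pulp reaches D, so D = 61.181/0.143 = 427.84 kg/s and vapour = 410.26 kg/s.
The evaporator receives (1−α)·838.1 of feed at 0.927 water and removes 0.865 of that water:
0.865×0.927×(1−α)×838.1 = 410.26
(1−α) = 410.26/672.03 = 0.6105;  α = 0.3895.
Bypass flow = 0.3895×838.1 = 326.46 kg/s.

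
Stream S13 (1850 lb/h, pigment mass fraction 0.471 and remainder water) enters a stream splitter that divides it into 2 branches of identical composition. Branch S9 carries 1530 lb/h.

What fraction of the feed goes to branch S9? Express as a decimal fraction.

0.827

Fraction to S9 = 1530/1850 = 0.8270.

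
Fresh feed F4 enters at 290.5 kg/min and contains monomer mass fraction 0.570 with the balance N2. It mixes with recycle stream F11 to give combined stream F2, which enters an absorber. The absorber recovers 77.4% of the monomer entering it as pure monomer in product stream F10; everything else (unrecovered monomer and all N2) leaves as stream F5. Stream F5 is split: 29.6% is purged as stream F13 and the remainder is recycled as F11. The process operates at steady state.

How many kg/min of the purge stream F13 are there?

138.1 kg/min

N2 enters only via F4 and leaves only via the purge: 290.5×0.430 = 0.296×(N2 in F5), and the absorber passes all N2, so N2 in F2 = N2 in F5 = 422.01 kg/min.
monomer in F2: m_A = 290.5×0.570 + (1−0.296)·(1−0.774)·m_A, so m_A = 165.58/0.8409 = 196.91 kg/min.
F5 = (1−0.774)×196.91 + 422.01 = 466.51 kg/min.
Purge F13 = 0.296×466.51 = 138.09 kg/min.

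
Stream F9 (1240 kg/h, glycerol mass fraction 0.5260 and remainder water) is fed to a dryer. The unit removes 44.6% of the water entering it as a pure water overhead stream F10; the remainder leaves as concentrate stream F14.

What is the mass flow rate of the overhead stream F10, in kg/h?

262.1 kg/h

water entering = 1240×0.474 = 587.76 kg/h; overhead removed = 0.446×587.76 = 262.14 kg/h.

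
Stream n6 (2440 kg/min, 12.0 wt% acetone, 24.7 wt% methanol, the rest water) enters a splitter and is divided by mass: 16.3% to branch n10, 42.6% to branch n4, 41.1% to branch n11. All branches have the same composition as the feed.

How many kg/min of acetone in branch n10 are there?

Branch n10 total = 0.163×2440 = 397.72 kg/min.
acetone in n10 = 0.120×397.72 = 47.726 kg/min.

47.73 kg/min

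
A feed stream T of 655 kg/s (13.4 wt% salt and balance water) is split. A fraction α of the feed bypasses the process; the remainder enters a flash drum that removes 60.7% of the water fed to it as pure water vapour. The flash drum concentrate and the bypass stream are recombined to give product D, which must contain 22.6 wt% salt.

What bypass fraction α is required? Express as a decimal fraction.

All 655×0.134 = 87.77 kg/s of salt reaches D, so D = 87.77/0.226 = 388.36 kg/s and vapour = 266.64 kg/s.
The evaporator receives (1−α)·655 of feed at 0.866 water and removes 0.607 of that water:
0.607×0.866×(1−α)×655 = 266.64
(1−α) = 266.64/344.31 = 0.7744;  α = 0.2256.

0.226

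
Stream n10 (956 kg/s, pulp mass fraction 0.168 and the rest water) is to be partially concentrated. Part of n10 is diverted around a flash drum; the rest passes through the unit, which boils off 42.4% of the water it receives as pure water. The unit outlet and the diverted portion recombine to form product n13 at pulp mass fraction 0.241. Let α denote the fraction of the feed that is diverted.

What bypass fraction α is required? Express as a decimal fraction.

0.141

All 956×0.168 = 160.61 kg/s of pulp reaches n13, so n13 = 160.61/0.241 = 666.42 kg/s and vapour = 289.58 kg/s.
The evaporator receives (1−α)·956 of feed at 0.832 water and removes 0.424 of that water:
0.424×0.832×(1−α)×956 = 289.58
(1−α) = 289.58/337.25 = 0.8587;  α = 0.1413.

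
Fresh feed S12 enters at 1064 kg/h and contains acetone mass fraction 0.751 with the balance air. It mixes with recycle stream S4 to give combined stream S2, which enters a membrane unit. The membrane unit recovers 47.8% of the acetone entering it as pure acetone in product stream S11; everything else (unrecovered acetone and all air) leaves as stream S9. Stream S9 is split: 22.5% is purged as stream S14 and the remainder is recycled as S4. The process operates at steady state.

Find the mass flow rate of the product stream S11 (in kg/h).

acetone in S2: m_A = 1064×0.751 + (1−0.225)·(1−0.478)·m_A, so m_A = 799.06/0.5955 = 1341.9 kg/h.
Product S11 = 0.478×1341.9 = 641.45 kg/h.

641.5 kg/h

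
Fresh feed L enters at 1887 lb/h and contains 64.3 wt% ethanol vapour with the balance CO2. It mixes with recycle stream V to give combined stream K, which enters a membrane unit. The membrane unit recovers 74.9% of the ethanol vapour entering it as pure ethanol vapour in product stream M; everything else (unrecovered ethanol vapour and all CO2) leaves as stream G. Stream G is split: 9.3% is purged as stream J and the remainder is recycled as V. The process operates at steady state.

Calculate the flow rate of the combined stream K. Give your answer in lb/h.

CO2 enters only via L and leaves only via the purge: 1887×0.357 = 0.093×(CO2 in G), and the membrane unit passes all CO2, so CO2 in K = CO2 in G = 7243.6 lb/h.
ethanol vapour in K: m_A = 1887×0.643 + (1−0.093)·(1−0.749)·m_A, so m_A = 1213.3/0.7723 = 1571 lb/h.
K = 1571 + 7243.6 = 8814.6 lb/h.

8815 lb/h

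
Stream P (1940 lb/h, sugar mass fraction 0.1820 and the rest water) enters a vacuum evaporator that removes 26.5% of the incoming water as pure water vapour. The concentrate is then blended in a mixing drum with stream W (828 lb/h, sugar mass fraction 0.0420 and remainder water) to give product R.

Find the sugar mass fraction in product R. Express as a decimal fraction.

0.1652

Vapour removed = 0.265×0.818×1940 = 420.53 lb/h; concentrate = 1519.5 lb/h.
sugar reaching the mixer = 353.08 (from concentrate) + 828×0.042 = 387.86 lb/h.
Product flow = 1519.5 + 828 = 2347.5 lb/h; sugar fraction = 0.1652.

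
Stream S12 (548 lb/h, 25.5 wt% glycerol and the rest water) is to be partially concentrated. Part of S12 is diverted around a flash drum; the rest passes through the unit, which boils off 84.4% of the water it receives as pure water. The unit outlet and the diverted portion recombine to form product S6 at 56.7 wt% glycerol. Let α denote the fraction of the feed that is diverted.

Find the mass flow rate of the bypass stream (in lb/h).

68.43 lb/h

All 548×0.255 = 139.74 lb/h of glycerol reaches S6, so S6 = 139.74/0.567 = 246.46 lb/h and vapour = 301.54 lb/h.
The evaporator receives (1−α)·548 of feed at 0.745 water and removes 0.844 of that water:
0.844×0.745×(1−α)×548 = 301.54
(1−α) = 301.54/344.57 = 0.8751;  α = 0.1249.
Bypass flow = 0.1249×548 = 68.428 lb/h.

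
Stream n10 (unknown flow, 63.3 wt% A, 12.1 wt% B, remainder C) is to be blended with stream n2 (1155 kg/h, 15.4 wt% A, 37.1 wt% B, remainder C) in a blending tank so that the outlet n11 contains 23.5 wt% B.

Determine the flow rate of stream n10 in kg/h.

Let n10 be the unknown flow. Total out = 1155 + n10.
B balance: 428.5 + 0.121·n10 = 0.235·(1155 + n10)
(0.121 − 0.235)·n10 = 0.235×1155 − 428.5 = -157.08
n10 = -157.08 / -0.114 = 1377.9 kg/h

1378 kg/h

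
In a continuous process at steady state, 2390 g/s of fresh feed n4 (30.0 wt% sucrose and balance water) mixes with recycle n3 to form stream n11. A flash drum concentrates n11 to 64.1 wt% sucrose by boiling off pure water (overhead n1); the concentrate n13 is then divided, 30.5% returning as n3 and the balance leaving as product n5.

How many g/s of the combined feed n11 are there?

2881 g/s

Overall sucrose balance (none leaves overhead): sucrose in fresh feed = sucrose in product, i.e. 2390×0.300 = (1−0.305)·n13·0.641.
n13 = 717/(0.641×0.695) = 1609.4 g/s.
Recycle n3 = 0.305×1609.4 = 490.88 g/s.
Combined feed n11 = 2390 + 490.88 = 2880.9 g/s.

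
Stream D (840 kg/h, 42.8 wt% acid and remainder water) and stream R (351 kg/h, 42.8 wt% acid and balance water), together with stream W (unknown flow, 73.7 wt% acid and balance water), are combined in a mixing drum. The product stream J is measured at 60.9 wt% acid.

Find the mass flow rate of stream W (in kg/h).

Let W be the unknown flow. Total out = 1191 + W.
acid balance: 509.75 + 0.737·W = 0.609·(1191 + W)
(0.737 − 0.609)·W = 0.609×1191 − 509.75 = 215.57
W = 215.57 / 0.128 = 1684.1 kg/h

1684 kg/h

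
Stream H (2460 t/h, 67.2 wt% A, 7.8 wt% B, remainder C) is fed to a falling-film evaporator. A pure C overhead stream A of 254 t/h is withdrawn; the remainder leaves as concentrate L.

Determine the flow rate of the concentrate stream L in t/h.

2206 t/h

Concentrate = 2460 − 254 = 2206 t/h.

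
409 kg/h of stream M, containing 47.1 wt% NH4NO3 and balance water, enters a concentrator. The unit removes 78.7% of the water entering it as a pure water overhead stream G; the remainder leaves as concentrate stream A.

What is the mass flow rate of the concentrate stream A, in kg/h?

238.7 kg/h

water entering = 409×0.529 = 216.36 kg/h; overhead removed = 0.787×216.36 = 170.28 kg/h.
Concentrate = 409 − 170.28 = 238.72 kg/h.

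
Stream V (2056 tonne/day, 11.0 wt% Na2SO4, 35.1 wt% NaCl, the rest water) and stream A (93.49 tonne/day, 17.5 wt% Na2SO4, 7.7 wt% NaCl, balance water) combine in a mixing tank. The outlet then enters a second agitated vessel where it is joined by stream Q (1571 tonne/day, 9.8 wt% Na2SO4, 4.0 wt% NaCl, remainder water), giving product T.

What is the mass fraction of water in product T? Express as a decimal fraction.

0.681

Overall, product flow = 3720.5 tonne/day.
water in = 2056×0.539 + 93.49×0.748 + 1571×0.862 = 2532.3 tonne/day.
water fraction in T = 0.681.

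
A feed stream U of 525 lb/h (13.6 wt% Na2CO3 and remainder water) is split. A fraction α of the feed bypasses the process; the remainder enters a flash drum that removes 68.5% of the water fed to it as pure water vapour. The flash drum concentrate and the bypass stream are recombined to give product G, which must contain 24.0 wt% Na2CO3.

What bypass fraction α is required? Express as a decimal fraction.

All 525×0.136 = 71.4 lb/h of Na2CO3 reaches G, so G = 71.4/0.240 = 297.5 lb/h and vapour = 227.5 lb/h.
The evaporator receives (1−α)·525 of feed at 0.864 water and removes 0.685 of that water:
0.685×0.864×(1−α)×525 = 227.5
(1−α) = 227.5/310.72 = 0.7322;  α = 0.2678.

0.268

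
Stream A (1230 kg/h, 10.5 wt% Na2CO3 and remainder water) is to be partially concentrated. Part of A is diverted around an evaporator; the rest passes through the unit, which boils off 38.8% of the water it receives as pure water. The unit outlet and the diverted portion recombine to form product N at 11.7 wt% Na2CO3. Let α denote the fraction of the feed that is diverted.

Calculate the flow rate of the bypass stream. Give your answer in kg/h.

All 1230×0.105 = 129.15 kg/h of Na2CO3 reaches N, so N = 129.15/0.117 = 1103.8 kg/h and vapour = 126.15 kg/h.
The evaporator receives (1−α)·1230 of feed at 0.895 water and removes 0.388 of that water:
0.388×0.895×(1−α)×1230 = 126.15
(1−α) = 126.15/427.13 = 0.2954;  α = 0.7046.
Bypass flow = 0.7046×1230 = 866.72 kg/h.

866.7 kg/h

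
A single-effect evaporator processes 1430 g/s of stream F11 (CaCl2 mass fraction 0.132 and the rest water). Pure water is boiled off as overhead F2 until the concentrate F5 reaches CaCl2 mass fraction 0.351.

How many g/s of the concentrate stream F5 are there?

CaCl2 is conserved: 1430×0.132 = 188.76 g/s all reports to the concentrate.
Concentrate = 188.76/(target fraction) = 537.78 g/s.

537.8 g/s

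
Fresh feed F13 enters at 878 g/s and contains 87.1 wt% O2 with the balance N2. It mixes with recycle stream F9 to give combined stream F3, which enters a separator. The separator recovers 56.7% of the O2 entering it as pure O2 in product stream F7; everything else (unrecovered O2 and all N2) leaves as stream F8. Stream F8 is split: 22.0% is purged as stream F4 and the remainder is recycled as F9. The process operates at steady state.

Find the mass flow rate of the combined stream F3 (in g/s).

N2 enters only via F13 and leaves only via the purge: 878×0.129 = 0.220×(N2 in F8), and the separator passes all N2, so N2 in F3 = N2 in F8 = 514.83 g/s.
O2 in F3: m_A = 878×0.871 + (1−0.220)·(1−0.567)·m_A, so m_A = 764.74/0.6623 = 1154.7 g/s.
F3 = 1154.7 + 514.83 = 1669.6 g/s.

1670 g/s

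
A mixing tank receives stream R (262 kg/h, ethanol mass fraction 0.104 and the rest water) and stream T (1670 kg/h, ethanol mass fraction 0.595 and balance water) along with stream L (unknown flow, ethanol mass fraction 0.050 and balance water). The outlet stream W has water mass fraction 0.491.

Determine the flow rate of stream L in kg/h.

81.72 kg/h

Let L be the unknown flow. Total out = 1932 + L.
water balance: 911.1 + 0.950·L = 0.491·(1932 + L)
(0.950 − 0.491)·L = 0.491×1932 − 911.1 = 37.51
L = 37.51 / 0.459 = 81.721 kg/h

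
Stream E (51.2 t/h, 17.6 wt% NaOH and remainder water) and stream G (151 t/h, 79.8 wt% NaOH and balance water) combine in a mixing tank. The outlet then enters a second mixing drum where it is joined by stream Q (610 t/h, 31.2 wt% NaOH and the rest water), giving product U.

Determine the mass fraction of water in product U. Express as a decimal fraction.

Overall, product flow = 812.2 t/h.
water in = 51.2×0.824 + 151×0.202 + 610×0.688 = 492.37 t/h.
water fraction in U = 0.606.

0.606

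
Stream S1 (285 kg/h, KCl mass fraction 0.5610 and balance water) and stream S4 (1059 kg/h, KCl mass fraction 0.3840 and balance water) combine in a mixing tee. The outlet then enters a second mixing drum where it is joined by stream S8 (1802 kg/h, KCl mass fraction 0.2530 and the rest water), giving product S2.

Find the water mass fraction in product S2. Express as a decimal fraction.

0.6750

Overall, product flow = 3146 kg/h.
water in = 285×0.439 + 1059×0.616 + 1802×0.747 = 2123.6 kg/h.
water fraction in S2 = 0.6750.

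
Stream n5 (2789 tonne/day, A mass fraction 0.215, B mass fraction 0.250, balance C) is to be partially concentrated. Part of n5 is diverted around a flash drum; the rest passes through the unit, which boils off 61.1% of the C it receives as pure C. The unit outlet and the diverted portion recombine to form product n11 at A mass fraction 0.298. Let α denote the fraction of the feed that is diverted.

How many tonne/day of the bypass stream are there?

412.6 tonne/day

All 2789×0.215 = 599.63 tonne/day of A reaches n11, so n11 = 599.63/0.298 = 2012.2 tonne/day and vapour = 776.8 tonne/day.
The evaporator receives (1−α)·2789 of feed at 0.535 C and removes 0.611 of that C:
0.611×0.535×(1−α)×2789 = 776.8
(1−α) = 776.8/911.68 = 0.8521;  α = 0.1479.
Bypass flow = 0.1479×2789 = 412.62 tonne/day.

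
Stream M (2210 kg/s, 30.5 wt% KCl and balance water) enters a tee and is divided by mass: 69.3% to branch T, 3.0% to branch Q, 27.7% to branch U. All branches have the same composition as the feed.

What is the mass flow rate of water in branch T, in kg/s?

1064 kg/s

Branch T total = 0.693×2210 = 1531.5 kg/s.
water in T = 0.695×1531.5 = 1064.4 kg/s.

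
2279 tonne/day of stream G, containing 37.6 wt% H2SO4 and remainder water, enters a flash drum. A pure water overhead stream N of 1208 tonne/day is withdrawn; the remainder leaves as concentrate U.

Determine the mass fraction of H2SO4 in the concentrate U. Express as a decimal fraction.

H2SO4 is not removed: 2279×0.376 = 856.9 tonne/day of H2SO4 enters U.
Concentrate = 2279 − 1208 = 1071 tonne/day.
Mass fraction = 856.9/1071 = 0.800.

0.800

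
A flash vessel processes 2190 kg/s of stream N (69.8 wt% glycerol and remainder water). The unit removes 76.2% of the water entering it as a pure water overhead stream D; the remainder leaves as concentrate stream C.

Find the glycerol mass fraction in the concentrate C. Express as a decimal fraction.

0.9066

glycerol is not removed: 2190×0.698 = 1528.6 kg/s of glycerol enters C.
water entering = 2190×0.302 = 661.38 kg/s; overhead removed = 0.762×661.38 = 503.97 kg/s.
Concentrate = 2190 − 503.97 = 1686 kg/s.
Mass fraction = 1528.6/1686 = 0.9066.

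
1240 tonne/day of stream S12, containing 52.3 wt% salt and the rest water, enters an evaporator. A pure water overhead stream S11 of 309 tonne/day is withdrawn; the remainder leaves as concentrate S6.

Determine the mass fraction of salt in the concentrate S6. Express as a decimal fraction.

0.6966

salt is not removed: 1240×0.523 = 648.52 tonne/day of salt enters S6.
Concentrate = 1240 − 309 = 931 tonne/day.
Mass fraction = 648.52/931 = 0.6966.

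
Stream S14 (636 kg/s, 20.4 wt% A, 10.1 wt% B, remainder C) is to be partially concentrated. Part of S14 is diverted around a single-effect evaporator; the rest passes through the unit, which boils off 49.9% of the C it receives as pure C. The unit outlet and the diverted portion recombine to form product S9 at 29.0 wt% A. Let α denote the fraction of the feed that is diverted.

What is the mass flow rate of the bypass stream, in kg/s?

All 636×0.204 = 129.74 kg/s of A reaches S9, so S9 = 129.74/0.290 = 447.39 kg/s and vapour = 188.61 kg/s.
The evaporator receives (1−α)·636 of feed at 0.695 C and removes 0.499 of that C:
0.499×0.695×(1−α)×636 = 188.61
(1−α) = 188.61/220.57 = 0.8551;  α = 0.1449.
Bypass flow = 0.1449×636 = 92.159 kg/s.

92.16 kg/s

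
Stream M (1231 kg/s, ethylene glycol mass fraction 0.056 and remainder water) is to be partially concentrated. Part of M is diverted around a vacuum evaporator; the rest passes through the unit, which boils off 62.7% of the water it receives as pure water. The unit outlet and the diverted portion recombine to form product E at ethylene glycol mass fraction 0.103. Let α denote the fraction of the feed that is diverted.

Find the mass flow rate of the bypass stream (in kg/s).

282 kg/s

All 1231×0.056 = 68.936 kg/s of ethylene glycol reaches E, so E = 68.936/0.103 = 669.28 kg/s and vapour = 561.72 kg/s.
The evaporator receives (1−α)·1231 of feed at 0.944 water and removes 0.627 of that water:
0.627×0.944×(1−α)×1231 = 561.72
(1−α) = 561.72/728.61 = 0.7709;  α = 0.2291.
Bypass flow = 0.2291×1231 = 281.97 kg/s.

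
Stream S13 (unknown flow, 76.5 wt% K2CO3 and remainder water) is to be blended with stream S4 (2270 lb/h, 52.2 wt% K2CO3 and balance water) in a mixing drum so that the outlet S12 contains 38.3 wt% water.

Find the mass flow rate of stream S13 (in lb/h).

1457 lb/h

Let S13 be the unknown flow. Total out = 2270 + S13.
water balance: 1085.1 + 0.235·S13 = 0.383·(2270 + S13)
(0.235 − 0.383)·S13 = 0.383×2270 − 1085.1 = -215.65
S13 = -215.65 / -0.148 = 1457.1 lb/h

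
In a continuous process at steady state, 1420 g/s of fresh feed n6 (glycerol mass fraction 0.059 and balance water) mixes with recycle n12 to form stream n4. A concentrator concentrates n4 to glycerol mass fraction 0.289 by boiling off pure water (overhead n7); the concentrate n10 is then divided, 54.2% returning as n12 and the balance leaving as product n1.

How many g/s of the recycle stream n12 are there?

Overall glycerol balance (none leaves overhead): glycerol in fresh feed = glycerol in product, i.e. 1420×0.059 = (1−0.542)·n10·0.289.
n10 = 83.78/(0.289×0.458) = 632.96 g/s.
Recycle n12 = 0.542×632.96 = 343.06 g/s.

343.1 g/s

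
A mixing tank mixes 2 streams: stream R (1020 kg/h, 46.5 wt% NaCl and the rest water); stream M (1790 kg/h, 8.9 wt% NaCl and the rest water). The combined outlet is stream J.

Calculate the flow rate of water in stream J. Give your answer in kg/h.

water out = water in = 1020×0.535 + 1790×0.911 = 2176.4 kg/h.

2176 kg/h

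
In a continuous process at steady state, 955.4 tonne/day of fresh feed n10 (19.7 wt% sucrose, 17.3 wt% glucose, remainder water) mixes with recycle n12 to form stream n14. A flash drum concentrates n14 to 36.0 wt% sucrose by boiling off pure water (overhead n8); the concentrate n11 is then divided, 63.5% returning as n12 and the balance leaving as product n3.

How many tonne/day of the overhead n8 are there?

Overall sucrose balance (none leaves overhead): sucrose in fresh feed = sucrose in product, i.e. 955.4×0.197 = (1−0.635)·n11·0.360.
n11 = 188.21/(0.360×0.365) = 1432.4 tonne/day.
Recycle n12 = 0.635×1432.4 = 909.56 tonne/day.
Combined feed n14 = 955.4 + 909.56 = 1865 tonne/day.
Overhead n8 = n14 − n11 = 1865 − 1432.4 = 432.58 tonne/day.

432.6 tonne/day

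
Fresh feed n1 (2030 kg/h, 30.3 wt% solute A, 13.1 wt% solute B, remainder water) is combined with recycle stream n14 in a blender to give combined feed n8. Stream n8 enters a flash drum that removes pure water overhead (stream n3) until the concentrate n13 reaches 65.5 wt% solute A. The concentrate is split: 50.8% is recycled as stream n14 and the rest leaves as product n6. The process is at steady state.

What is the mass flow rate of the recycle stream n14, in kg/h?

969.6 kg/h

Overall solute A balance (none leaves overhead): solute A in fresh feed = solute A in product, i.e. 2030×0.303 = (1−0.508)·n13·0.655.
n13 = 615.09/(0.655×0.492) = 1908.7 kg/h.
Recycle n14 = 0.508×1908.7 = 969.61 kg/h.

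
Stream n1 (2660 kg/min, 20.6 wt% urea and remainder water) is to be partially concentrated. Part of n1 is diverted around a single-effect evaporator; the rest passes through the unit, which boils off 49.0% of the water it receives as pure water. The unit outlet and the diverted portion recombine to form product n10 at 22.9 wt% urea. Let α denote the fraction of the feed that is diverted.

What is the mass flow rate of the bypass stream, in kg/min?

1973 kg/min

All 2660×0.206 = 547.96 kg/min of urea reaches n10, so n10 = 547.96/0.229 = 2392.8 kg/min and vapour = 267.16 kg/min.
The evaporator receives (1−α)·2660 of feed at 0.794 water and removes 0.490 of that water:
0.490×0.794×(1−α)×2660 = 267.16
(1−α) = 267.16/1034.9 = 0.2582;  α = 0.7418.
Bypass flow = 0.7418×2660 = 1973.3 kg/min.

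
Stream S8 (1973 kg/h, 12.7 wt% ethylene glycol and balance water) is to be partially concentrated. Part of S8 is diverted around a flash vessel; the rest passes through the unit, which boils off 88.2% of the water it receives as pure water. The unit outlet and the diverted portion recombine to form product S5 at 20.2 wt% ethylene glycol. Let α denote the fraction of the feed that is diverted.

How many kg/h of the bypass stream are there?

All 1973×0.127 = 250.57 kg/h of ethylene glycol reaches S5, so S5 = 250.57/0.202 = 1240.5 kg/h and vapour = 732.55 kg/h.
The evaporator receives (1−α)·1973 of feed at 0.873 water and removes 0.882 of that water:
0.882×0.873×(1−α)×1973 = 732.55
(1−α) = 732.55/1519.2 = 0.4822;  α = 0.5178.
Bypass flow = 0.5178×1973 = 1021.6 kg/h.

1022 kg/h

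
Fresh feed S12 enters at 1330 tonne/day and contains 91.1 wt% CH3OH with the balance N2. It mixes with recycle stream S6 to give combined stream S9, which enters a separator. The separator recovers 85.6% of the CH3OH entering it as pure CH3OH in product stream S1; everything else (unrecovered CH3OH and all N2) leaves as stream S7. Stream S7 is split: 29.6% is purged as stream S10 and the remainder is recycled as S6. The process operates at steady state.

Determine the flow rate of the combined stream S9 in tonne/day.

1748 tonne/day

N2 enters only via S12 and leaves only via the purge: 1330×0.089 = 0.296×(N2 in S7), and the separator passes all N2, so N2 in S9 = N2 in S7 = 399.9 tonne/day.
CH3OH in S9: m_A = 1330×0.911 + (1−0.296)·(1−0.856)·m_A, so m_A = 1211.6/0.8986 = 1348.3 tonne/day.
S9 = 1348.3 + 399.9 = 1748.2 tonne/day.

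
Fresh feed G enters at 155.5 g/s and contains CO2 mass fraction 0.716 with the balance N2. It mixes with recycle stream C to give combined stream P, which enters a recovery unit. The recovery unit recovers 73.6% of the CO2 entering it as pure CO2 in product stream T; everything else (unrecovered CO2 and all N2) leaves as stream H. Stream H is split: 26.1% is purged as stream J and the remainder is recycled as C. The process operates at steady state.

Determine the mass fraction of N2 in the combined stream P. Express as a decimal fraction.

0.550

N2 enters only via G and leaves only via the purge: 155.5×0.284 = 0.261×(N2 in H), and the recovery unit passes all N2, so N2 in P = N2 in H = 169.2 g/s.
CO2 in P: m_A = 155.5×0.716 + (1−0.261)·(1−0.736)·m_A, so m_A = 111.34/0.8049 = 138.32 g/s.
P = 138.32 + 169.2 = 307.53 g/s.
N2 fraction in P = 169.2/307.53 = 0.550.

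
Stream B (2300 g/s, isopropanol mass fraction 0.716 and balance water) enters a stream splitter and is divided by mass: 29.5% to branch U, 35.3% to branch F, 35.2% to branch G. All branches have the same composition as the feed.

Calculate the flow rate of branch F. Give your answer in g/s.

Branch F flow = 0.353×2300 = 811.9 g/s.

811.9 g/s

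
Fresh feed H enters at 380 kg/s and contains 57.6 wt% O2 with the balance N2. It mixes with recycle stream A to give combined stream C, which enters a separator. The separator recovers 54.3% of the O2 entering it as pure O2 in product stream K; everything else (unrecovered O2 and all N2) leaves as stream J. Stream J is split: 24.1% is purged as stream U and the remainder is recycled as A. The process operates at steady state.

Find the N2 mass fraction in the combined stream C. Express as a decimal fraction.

N2 enters only via H and leaves only via the purge: 380×0.424 = 0.241×(N2 in J), and the separator passes all N2, so N2 in C = N2 in J = 668.55 kg/s.
O2 in C: m_A = 380×0.576 + (1−0.241)·(1−0.543)·m_A, so m_A = 218.88/0.6531 = 335.12 kg/s.
C = 335.12 + 668.55 = 1003.7 kg/s.
N2 fraction in C = 668.55/1003.7 = 0.6661.

0.6661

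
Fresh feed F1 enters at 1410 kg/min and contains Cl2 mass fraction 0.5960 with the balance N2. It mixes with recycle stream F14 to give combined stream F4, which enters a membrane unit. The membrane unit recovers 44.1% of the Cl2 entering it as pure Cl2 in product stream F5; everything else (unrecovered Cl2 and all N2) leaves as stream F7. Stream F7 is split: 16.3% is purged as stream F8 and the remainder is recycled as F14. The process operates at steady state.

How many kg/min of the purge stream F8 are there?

N2 enters only via F1 and leaves only via the purge: 1410×0.404 = 0.163×(N2 in F7), and the membrane unit passes all N2, so N2 in F4 = N2 in F7 = 3494.7 kg/min.
Cl2 in F4: m_A = 1410×0.596 + (1−0.163)·(1−0.441)·m_A, so m_A = 840.36/0.5321 = 1579.3 kg/min.
F7 = (1−0.441)×1579.3 + 3494.7 = 4377.5 kg/min.
Purge F8 = 0.163×4377.5 = 713.54 kg/min.

713.5 kg/min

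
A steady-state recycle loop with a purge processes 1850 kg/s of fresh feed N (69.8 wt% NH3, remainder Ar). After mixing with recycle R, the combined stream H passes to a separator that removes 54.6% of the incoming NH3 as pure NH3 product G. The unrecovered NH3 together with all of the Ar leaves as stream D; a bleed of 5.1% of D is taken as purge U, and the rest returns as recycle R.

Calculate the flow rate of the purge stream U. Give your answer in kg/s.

Ar enters only via N and leaves only via the purge: 1850×0.302 = 0.051×(Ar in D), and the separator passes all Ar, so Ar in H = Ar in D = 10955 kg/s.
NH3 in H: m_A = 1850×0.698 + (1−0.051)·(1−0.546)·m_A, so m_A = 1291.3/0.5692 = 2268.8 kg/s.
D = (1−0.546)×2268.8 + 10955 = 11985 kg/s.
Purge U = 0.051×11985 = 611.23 kg/s.

611.2 kg/s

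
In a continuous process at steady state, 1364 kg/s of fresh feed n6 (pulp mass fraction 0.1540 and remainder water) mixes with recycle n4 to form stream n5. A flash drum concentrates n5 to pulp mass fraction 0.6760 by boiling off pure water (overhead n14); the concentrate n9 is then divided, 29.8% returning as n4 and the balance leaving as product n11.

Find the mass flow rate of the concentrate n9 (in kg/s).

442.6 kg/s

Overall pulp balance (none leaves overhead): pulp in fresh feed = pulp in product, i.e. 1364×0.154 = (1−0.298)·n9·0.676.
n9 = 210.06/(0.676×0.702) = 442.64 kg/s.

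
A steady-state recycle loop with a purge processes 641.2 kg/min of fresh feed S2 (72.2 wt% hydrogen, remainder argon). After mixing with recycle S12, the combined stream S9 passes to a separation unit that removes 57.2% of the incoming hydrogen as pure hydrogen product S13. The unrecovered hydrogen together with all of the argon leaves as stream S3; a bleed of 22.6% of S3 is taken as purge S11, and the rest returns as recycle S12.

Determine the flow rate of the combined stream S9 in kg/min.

argon enters only via S2 and leaves only via the purge: 641.2×0.278 = 0.226×(argon in S3), and the separation unit passes all argon, so argon in S9 = argon in S3 = 788.73 kg/min.
hydrogen in S9: m_A = 641.2×0.722 + (1−0.226)·(1−0.572)·m_A, so m_A = 462.95/0.6687 = 692.28 kg/min.
S9 = 692.28 + 788.73 = 1481 kg/min.

1481 kg/min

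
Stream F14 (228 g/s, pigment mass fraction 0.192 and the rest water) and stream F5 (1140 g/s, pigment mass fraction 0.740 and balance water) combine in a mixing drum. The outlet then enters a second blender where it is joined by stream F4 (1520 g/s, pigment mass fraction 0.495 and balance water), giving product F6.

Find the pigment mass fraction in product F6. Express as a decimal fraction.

Overall, product flow = 2888 g/s.
pigment in = 228×0.192 + 1140×0.740 + 1520×0.495 = 1639.8 g/s.
pigment fraction in F6 = 0.568.

0.568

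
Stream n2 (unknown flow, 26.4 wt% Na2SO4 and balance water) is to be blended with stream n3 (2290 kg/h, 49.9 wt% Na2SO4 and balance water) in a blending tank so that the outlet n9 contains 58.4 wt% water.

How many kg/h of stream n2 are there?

1250 kg/h

Let n2 be the unknown flow. Total out = 2290 + n2.
water balance: 1147.3 + 0.736·n2 = 0.584·(2290 + n2)
(0.736 − 0.584)·n2 = 0.584×2290 − 1147.3 = 190.07
n2 = 190.07 / 0.152 = 1250.5 kg/h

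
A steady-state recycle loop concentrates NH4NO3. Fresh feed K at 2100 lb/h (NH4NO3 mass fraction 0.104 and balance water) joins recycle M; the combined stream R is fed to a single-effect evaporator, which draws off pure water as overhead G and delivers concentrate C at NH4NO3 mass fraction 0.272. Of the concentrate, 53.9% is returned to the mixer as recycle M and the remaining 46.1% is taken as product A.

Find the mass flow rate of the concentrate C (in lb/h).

Overall NH4NO3 balance (none leaves overhead): NH4NO3 in fresh feed = NH4NO3 in product, i.e. 2100×0.104 = (1−0.539)·C·0.272.
C = 218.4/(0.272×0.461) = 1741.7 lb/h.

1742 lb/h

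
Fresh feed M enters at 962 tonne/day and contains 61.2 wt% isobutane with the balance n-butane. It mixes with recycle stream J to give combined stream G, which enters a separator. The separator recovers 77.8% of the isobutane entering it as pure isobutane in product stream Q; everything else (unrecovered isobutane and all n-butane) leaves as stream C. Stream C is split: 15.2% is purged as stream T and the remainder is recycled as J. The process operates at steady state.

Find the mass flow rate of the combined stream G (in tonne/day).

n-butane enters only via M and leaves only via the purge: 962×0.388 = 0.152×(n-butane in C), and the separator passes all n-butane, so n-butane in G = n-butane in C = 2455.6 tonne/day.
isobutane in G: m_A = 962×0.612 + (1−0.152)·(1−0.778)·m_A, so m_A = 588.74/0.8117 = 725.28 tonne/day.
G = 725.28 + 2455.6 = 3180.9 tonne/day.

3181 tonne/day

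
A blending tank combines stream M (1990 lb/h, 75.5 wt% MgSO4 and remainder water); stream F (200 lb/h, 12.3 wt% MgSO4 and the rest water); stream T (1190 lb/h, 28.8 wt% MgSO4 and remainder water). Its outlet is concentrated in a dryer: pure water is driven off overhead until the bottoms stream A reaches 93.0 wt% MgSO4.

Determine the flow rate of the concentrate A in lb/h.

MgSO4 entering = 1990×0.755 + 200×0.123 + 1190×0.288 = 1869.8 lb/h.
All MgSO4 reports to A, so A = 1869.8/0.930 = 2010.5 lb/h.

2011 lb/h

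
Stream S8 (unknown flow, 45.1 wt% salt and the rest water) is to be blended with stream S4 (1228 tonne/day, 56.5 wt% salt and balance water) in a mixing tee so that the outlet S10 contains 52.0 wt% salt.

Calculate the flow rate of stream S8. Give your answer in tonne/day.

800.9 tonne/day

Let S8 be the unknown flow. Total out = 1228 + S8.
salt balance: 693.82 + 0.451·S8 = 0.520·(1228 + S8)
(0.451 − 0.520)·S8 = 0.520×1228 − 693.82 = -55.26
S8 = -55.26 / -0.069 = 800.87 tonne/day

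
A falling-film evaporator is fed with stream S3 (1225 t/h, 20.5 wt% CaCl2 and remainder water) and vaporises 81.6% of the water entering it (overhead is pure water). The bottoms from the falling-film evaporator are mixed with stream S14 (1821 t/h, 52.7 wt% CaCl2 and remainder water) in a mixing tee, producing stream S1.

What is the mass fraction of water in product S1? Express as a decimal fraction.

0.462

Vapour removed = 0.816×0.795×1225 = 794.68 t/h; concentrate = 430.32 t/h.
water reaching the mixer = 179.19 (from concentrate) + 1821×0.473 = 1040.5 t/h.
Product flow = 430.32 + 1821 = 2251.3 t/h; water fraction = 0.462.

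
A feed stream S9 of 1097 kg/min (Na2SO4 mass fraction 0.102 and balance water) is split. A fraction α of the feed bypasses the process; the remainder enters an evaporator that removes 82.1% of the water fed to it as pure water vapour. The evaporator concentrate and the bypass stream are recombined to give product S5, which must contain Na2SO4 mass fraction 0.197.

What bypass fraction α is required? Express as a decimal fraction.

All 1097×0.102 = 111.89 kg/min of Na2SO4 reaches S5, so S5 = 111.89/0.197 = 567.99 kg/min and vapour = 529.01 kg/min.
The evaporator receives (1−α)·1097 of feed at 0.898 water and removes 0.821 of that water:
0.821×0.898×(1−α)×1097 = 529.01
(1−α) = 529.01/808.77 = 0.6541;  α = 0.3459.

0.346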